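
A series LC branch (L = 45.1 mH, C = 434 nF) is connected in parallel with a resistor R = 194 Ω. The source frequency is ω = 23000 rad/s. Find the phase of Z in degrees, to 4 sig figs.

11.70°

X_L = ωL = 1037 Ω
X_C = 1/(ωC) = 100.2 Ω
Branch 1: Z₁ = R = 194.0 Ω
Branch 2 (series LC): Z₂ = j(X_L − X_C) = j937.1 Ω
Parallel: Z = Z₁Z₂/(Z₁+Z₂), |Z| = 190.0 Ω, ∠Z = 11.70°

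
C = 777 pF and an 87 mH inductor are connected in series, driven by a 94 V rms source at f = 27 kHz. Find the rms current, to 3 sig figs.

13.1 mA

ω = 2πf = 169600 rad/s
X_L = ωL = 14800 Ω
X_C = 1/(ωC) = 7590 Ω
Net reactance X = X_L − X_C = 7170 Ω
Z = j7170 Ω
|Z| = √(0² + 7170²) = 7170 Ω
I = V/|Z| = 94/7170 = 13.1 mA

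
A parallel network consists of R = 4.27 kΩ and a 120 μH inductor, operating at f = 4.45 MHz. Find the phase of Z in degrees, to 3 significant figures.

ω = 2πf = 2.796e+07 rad/s
X_L = ωL = 3360 Ω
Parallel: admittances add. Y = 1/R + 1/(jωL)
Y = (0.000234 − j0.000298) S
|Y| = 0.000379 S → |Z| = 1/|Y| = 2640 Ω, ∠Z = −∠Y = 51.8°

51.8°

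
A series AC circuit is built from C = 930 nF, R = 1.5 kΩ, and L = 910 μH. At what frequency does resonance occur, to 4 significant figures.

5.471 kHz

ω₀ = 1/√(LC) = 1/√(0.00091 × 9.3e-07) = 34370 rad/s
f₀ = ω₀/(2π) = 5.471 kHz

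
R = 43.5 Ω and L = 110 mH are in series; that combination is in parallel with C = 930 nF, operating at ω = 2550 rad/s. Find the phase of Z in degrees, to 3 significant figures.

X_L = ωL = 280 Ω
X_C = 1/(ωC) = 422 Ω
Branch 1 (R+jX_L): Z₁ = 43.5 + j280 Ω, |Z₁| = 284 Ω
Branch 2 (−jX_C): Z₂ = −j422 Ω
Parallel: Z = Z₁Z₂/(Z₁+Z₂), |Z| = 810 Ω, ∠Z = 64.1°

64.1°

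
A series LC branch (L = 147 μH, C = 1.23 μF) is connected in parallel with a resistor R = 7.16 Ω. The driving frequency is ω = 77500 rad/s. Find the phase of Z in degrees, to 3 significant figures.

X_L = ωL = 11.4 Ω
X_C = 1/(ωC) = 10.5 Ω
Branch 1: Z₁ = R = 7.16 Ω
Branch 2 (series LC): Z₂ = j(X_L − X_C) = j0.902 Ω
Parallel: Z = Z₁Z₂/(Z₁+Z₂), |Z| = 0.895 Ω, ∠Z = 82.8°

82.8°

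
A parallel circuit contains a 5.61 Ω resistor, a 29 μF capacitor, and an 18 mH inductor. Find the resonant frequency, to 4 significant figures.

ω₀ = 1/√(LC) = 1/√(0.018 × 2.9e-05) = 1384 rad/s
f₀ = ω₀/(2π) = 220.3 Hz

220.3 Hz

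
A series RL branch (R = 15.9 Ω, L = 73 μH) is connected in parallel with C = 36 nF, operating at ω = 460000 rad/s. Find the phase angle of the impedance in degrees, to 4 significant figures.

X_L = ωL = 33.58 Ω
X_C = 1/(ωC) = 60.39 Ω
Branch 1 (R+jX_L): Z₁ = 15.90 + j33.58 Ω, |Z₁| = 37.15 Ω
Branch 2 (−jX_C): Z₂ = −j60.39 Ω
Parallel: Z = Z₁Z₂/(Z₁+Z₂), |Z| = 71.99 Ω, ∠Z = 33.99°

33.99°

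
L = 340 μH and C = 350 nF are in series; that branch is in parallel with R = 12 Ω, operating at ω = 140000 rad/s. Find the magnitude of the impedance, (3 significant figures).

X_L = ωL = 47.6 Ω
X_C = 1/(ωC) = 20.4 Ω
Branch 1: Z₁ = R = 12.0 Ω
Branch 2 (series LC): Z₂ = j(X_L − X_C) = j27.2 Ω
Parallel: Z = Z₁Z₂/(Z₁+Z₂), |Z| = 11.0 Ω, ∠Z = 23.8°

11.0 Ω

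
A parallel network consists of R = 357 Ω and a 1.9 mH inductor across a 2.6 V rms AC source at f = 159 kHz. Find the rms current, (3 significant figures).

ω = 2πf = 999000 rad/s
X_L = ωL = 1900 Ω
Parallel: admittances add. Y = 1/R + 1/(jωL)
Y = (0.00280 − j0.000527) S
|Y| = 0.00285 S → |Z| = 1/|Y| = 351 Ω, ∠Z = −∠Y = 10.7°
I = V/|Z| = 2.6/351 = 7.41 mA

7.41 mA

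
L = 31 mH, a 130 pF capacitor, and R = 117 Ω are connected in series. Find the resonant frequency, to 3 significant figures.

79.3 kHz

ω₀ = 1/√(LC) = 1/√(0.031 × 1.3e-10) = 498100 rad/s
f₀ = ω₀/(2π) = 79.3 kHz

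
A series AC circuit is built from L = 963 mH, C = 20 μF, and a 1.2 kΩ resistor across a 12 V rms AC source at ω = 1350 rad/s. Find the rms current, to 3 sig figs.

6.89 mA

X_L = ωL = 1300 Ω
X_C = 1/(ωC) = 37.0 Ω
Net reactance X = X_L − X_C = 1260 Ω
Z = 1200 + j1260 Ω
|Z| = √(1200² + 1260²) = 1740 Ω
I = V/|Z| = 12/1740 = 6.89 mA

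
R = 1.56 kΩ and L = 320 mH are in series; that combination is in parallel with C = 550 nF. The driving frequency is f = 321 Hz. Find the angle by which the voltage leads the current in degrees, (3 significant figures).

ω = 2πf = 2017 rad/s
X_L = ωL = 645 Ω
X_C = 1/(ωC) = 901 Ω
Branch 1 (R+jX_L): Z₁ = 1560 + j645 Ω, |Z₁| = 1690 Ω
Branch 2 (−jX_C): Z₂ = −j901 Ω
Parallel: Z = Z₁Z₂/(Z₁+Z₂), |Z| = 963 Ω, ∠Z = -58.2°

-58.2°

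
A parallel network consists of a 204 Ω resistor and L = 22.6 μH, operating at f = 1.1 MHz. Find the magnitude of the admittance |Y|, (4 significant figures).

ω = 2πf = 6.912e+06 rad/s
X_L = ωL = 156.2 Ω
Parallel: admittances add. Y = 1/R + 1/(jωL)
Y = (0.004902 − j0.006402) S
|Y| = 0.008063 S → |Z| = 1/|Y| = 124.0 Ω, ∠Z = −∠Y = 52.56°

8.063 mS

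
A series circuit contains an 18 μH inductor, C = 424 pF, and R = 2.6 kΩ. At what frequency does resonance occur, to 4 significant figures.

ω₀ = 1/√(LC) = 1/√(1.8e-05 × 4.24e-10) = 1.145e+07 rad/s
f₀ = ω₀/(2π) = 1.822 MHz

1.822 MHz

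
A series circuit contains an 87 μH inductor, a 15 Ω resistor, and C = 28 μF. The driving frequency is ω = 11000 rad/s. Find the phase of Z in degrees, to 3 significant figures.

-8.68°

X_L = ωL = 0.957 Ω
X_C = 1/(ωC) = 3.25 Ω
Net reactance X = X_L − X_C = -2.29 Ω
Z = 15.0 − j2.29 Ω
|Z| = √(15.0² + 2.29²) = 15.2 Ω
∠Z = arctan(-2.29/15.0) = -8.68°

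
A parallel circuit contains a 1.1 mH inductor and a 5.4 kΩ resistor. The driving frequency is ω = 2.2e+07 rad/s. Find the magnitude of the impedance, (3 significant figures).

X_L = ωL = 24200 Ω
Parallel: admittances add. Y = 1/R + 1/(jωL)
Y = (0.000185 − j4.13e-05) S
|Y| = 0.000190 S → |Z| = 1/|Y| = 5270 Ω, ∠Z = −∠Y = 12.6°

5270 Ω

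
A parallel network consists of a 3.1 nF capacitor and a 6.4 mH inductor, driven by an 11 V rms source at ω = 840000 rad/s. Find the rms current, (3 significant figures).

X_L = ωL = 5380 Ω
X_C = 1/(ωC) = 384 Ω
Parallel: admittances add. Y = 1/(jωL) + jωC
Y = (0 + j0.00242) S
|Y| = 0.00242 S → |Z| = 1/|Y| = 414 Ω, ∠Z = −∠Y = -90.0°
I = V/|Z| = 11/414 = 26.6 mA

26.6 mA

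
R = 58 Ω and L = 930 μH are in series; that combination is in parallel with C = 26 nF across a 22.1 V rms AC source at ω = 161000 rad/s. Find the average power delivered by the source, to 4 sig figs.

X_L = ωL = 149.7 Ω
X_C = 1/(ωC) = 238.9 Ω
Branch 1 (R+jX_L): Z₁ = 58.00 + j149.7 Ω, |Z₁| = 160.6 Ω
Branch 2 (−jX_C): Z₂ = −j238.9 Ω
Parallel: Z = Z₁Z₂/(Z₁+Z₂), |Z| = 360.6 Ω, ∠Z = 35.78°
I = V/|Z| = 61.28 mA
P = VI cos φ = 22.1 × 0.06128 × cos(35.78°) = 1.099 W

1.099 W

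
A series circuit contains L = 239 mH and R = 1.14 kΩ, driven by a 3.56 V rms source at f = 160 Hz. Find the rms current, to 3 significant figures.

ω = 2πf = 1005 rad/s
X_L = ωL = 240 Ω
Z = 1140 + j240 Ω
|Z| = √(1140² + 240²) = 1170 Ω
I = V/|Z| = 3.56/1170 = 3.06 mA

3.06 mA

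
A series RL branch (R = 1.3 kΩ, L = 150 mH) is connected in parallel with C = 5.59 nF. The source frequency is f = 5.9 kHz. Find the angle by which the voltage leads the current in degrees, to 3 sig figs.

ω = 2πf = 37070 rad/s
X_L = ωL = 5560 Ω
X_C = 1/(ωC) = 4830 Ω
Branch 1 (R+jX_L): Z₁ = 1300 + j5560 Ω, |Z₁| = 5710 Ω
Branch 2 (−jX_C): Z₂ = −j4830 Ω
Parallel: Z = Z₁Z₂/(Z₁+Z₂), |Z| = 18500 Ω, ∠Z = -42.6°

-42.6°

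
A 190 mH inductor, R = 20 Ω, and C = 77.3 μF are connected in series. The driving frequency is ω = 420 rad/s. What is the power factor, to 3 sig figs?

0.378

X_L = ωL = 79.8 Ω
X_C = 1/(ωC) = 30.8 Ω
Net reactance X = X_L − X_C = 49.0 Ω
Z = 20.0 + j49.0 Ω
|Z| = √(20.0² + 49.0²) = 52.9 Ω
∠Z = arctan(49.0/20.0) = 67.8°
cos φ = cos(67.8°) = 0.378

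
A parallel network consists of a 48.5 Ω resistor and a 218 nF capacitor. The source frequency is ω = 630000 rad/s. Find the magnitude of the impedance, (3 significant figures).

7.20 Ω

X_C = 1/(ωC) = 7.28 Ω
Parallel: admittances add. Y = 1/R + jωC
Y = (0.0206 + j0.137) S
|Y| = 0.139 S → |Z| = 1/|Y| = 7.20 Ω, ∠Z = −∠Y = -81.5°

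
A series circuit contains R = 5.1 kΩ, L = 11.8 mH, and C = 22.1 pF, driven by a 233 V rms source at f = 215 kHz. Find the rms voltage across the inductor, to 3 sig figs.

ω = 2πf = 1.351e+06 rad/s
X_L = ωL = 15900 Ω
X_C = 1/(ωC) = 33500 Ω
Net reactance X = X_L − X_C = -17600 Ω
Z = 5100 − j17600 Ω
|Z| = √(5100² + 17600²) = 18300 Ω
I = V/|Z| = 12.7 mA
V_L = I·|Z_L| = 0.0127 × 15900 = 203 V

203 V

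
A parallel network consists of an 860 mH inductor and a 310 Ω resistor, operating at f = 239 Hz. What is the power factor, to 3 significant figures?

ω = 2πf = 1502 rad/s
X_L = ωL = 1290 Ω
Parallel: admittances add. Y = 1/R + 1/(jωL)
Y = (0.00323 − j0.000774) S
|Y| = 0.00332 S → |Z| = 1/|Y| = 301 Ω, ∠Z = −∠Y = 13.5°
cos φ = cos(13.5°) = 0.972

0.972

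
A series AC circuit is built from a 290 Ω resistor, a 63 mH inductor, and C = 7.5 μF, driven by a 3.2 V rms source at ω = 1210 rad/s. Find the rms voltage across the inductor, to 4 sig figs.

0.8354 V

X_L = ωL = 76.23 Ω
X_C = 1/(ωC) = 110.2 Ω
Net reactance X = X_L − X_C = -33.96 Ω
Z = 290.0 − j33.96 Ω
|Z| = √(290.0² + 33.96²) = 292.0 Ω
I = V/|Z| = 10.96 mA
V_L = I·|Z_L| = 0.01096 × 76.23 = 0.8354 V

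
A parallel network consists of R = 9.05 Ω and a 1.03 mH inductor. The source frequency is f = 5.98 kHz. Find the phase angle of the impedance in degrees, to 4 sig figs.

13.16°

ω = 2πf = 37570 rad/s
X_L = ωL = 38.70 Ω
Parallel: admittances add. Y = 1/R + 1/(jωL)
Y = (0.1105 − j0.02584) S
|Y| = 0.1135 S → |Z| = 1/|Y| = 8.812 Ω, ∠Z = −∠Y = 13.16°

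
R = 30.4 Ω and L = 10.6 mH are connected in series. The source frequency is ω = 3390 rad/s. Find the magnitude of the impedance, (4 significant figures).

X_L = ωL = 35.93 Ω
Z = 30.40 + j35.93 Ω
|Z| = √(30.40² + 35.93²) = 47.07 Ω

47.07 Ω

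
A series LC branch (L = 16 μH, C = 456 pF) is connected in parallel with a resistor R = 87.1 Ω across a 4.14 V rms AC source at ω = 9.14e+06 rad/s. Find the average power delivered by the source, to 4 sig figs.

X_L = ωL = 146.2 Ω
X_C = 1/(ωC) = 239.9 Ω
Branch 1: Z₁ = R = 87.10 Ω
Branch 2 (series LC): Z₂ = j(X_L − X_C) = −j93.69 Ω
Parallel: Z = Z₁Z₂/(Z₁+Z₂), |Z| = 63.79 Ω, ∠Z = -42.91°
I = V/|Z| = 64.90 mA
P = VI cos φ = 4.14 × 0.06490 × cos(-42.91°) = 196.8 mW

196.8 mW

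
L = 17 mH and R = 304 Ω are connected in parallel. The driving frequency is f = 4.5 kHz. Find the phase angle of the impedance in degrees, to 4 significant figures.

32.31°

ω = 2πf = 28270 rad/s
X_L = ωL = 480.7 Ω
Parallel: admittances add. Y = 1/R + 1/(jωL)
Y = (0.003289 − j0.002080) S
|Y| = 0.003892 S → |Z| = 1/|Y| = 256.9 Ω, ∠Z = −∠Y = 32.31°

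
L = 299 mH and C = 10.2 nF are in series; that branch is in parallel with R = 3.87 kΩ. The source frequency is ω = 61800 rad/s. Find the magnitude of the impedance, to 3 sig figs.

3770 Ω

X_L = ωL = 18500 Ω
X_C = 1/(ωC) = 1590 Ω
Branch 1: Z₁ = R = 3870 Ω
Branch 2 (series LC): Z₂ = j(X_L − X_C) = j16900 Ω
Parallel: Z = Z₁Z₂/(Z₁+Z₂), |Z| = 3770 Ω, ∠Z = 12.9°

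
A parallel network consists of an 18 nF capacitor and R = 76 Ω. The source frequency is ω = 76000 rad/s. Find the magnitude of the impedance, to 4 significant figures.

X_C = 1/(ωC) = 731.0 Ω
Parallel: admittances add. Y = 1/R + jωC
Y = (0.01316 + j0.001368) S
|Y| = 0.01323 S → |Z| = 1/|Y| = 75.59 Ω, ∠Z = −∠Y = -5.936°

75.59 Ω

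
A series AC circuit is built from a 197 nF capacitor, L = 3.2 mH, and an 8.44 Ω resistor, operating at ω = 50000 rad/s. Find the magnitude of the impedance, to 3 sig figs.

X_L = ωL = 160 Ω
X_C = 1/(ωC) = 102 Ω
Net reactance X = X_L − X_C = 58.5 Ω
Z = 8.44 + j58.5 Ω
|Z| = √(8.44² + 58.5²) = 59.1 Ω

59.1 Ω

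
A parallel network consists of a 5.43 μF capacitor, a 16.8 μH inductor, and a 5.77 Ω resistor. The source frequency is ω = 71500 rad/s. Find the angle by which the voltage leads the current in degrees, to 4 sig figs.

X_L = ωL = 1.201 Ω
X_C = 1/(ωC) = 2.576 Ω
Parallel: admittances add. Y = 1/R + 1/(jωL) + jωC
Y = (0.1733 − j0.4443) S
|Y| = 0.4769 S → |Z| = 1/|Y| = 2.097 Ω, ∠Z = −∠Y = 68.69°

68.69°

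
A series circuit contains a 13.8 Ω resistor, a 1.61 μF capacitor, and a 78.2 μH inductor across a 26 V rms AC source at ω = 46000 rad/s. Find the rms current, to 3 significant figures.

1.53 A

X_L = ωL = 3.60 Ω
X_C = 1/(ωC) = 13.5 Ω
Net reactance X = X_L − X_C = -9.91 Ω
Z = 13.8 − j9.91 Ω
|Z| = √(13.8² + 9.91²) = 17.0 Ω
I = V/|Z| = 26/17.0 = 1.53 A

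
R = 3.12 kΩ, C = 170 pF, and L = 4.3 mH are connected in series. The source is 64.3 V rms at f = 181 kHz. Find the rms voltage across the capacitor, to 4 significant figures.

ω = 2πf = 1.137e+06 rad/s
X_L = ωL = 4890 Ω
X_C = 1/(ωC) = 5172 Ω
Net reactance X = X_L − X_C = -282.2 Ω
Z = 3120 − j282.2 Ω
|Z| = √(3120² + 282.2²) = 3133 Ω
I = V/|Z| = 20.53 mA
V_C = I·|Z_C| = 0.02053 × 5172 = 106.2 V

106.2 V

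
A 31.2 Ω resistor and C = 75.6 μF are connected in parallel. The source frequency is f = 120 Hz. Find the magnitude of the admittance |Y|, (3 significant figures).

65.4 mS

ω = 2πf = 754.0 rad/s
X_C = 1/(ωC) = 17.5 Ω
Parallel: admittances add. Y = 1/R + jωC
Y = (0.0321 + j0.0570) S
|Y| = 0.0654 S → |Z| = 1/|Y| = 15.3 Ω, ∠Z = −∠Y = -60.7°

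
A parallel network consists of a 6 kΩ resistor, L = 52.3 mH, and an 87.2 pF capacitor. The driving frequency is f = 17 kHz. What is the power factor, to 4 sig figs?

ω = 2πf = 106800 rad/s
X_L = ωL = 5586 Ω
X_C = 1/(ωC) = 107400 Ω
Parallel: admittances add. Y = 1/R + 1/(jωL) + jωC
Y = (0.0001667 − j0.0001697) S
|Y| = 0.0002379 S → |Z| = 1/|Y| = 4204 Ω, ∠Z = −∠Y = 45.52°
cos φ = cos(45.52°) = 0.7007

0.7007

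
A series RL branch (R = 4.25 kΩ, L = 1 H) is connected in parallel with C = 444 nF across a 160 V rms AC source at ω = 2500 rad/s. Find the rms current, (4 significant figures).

163.6 mA

X_L = ωL = 2500 Ω
X_C = 1/(ωC) = 900.9 Ω
Branch 1 (R+jX_L): Z₁ = 4250 + j2500 Ω, |Z₁| = 4931 Ω
Branch 2 (−jX_C): Z₂ = −j900.9 Ω
Parallel: Z = Z₁Z₂/(Z₁+Z₂), |Z| = 978.3 Ω, ∠Z = -80.15°
I = V/|Z| = 160/978.3 = 163.6 mA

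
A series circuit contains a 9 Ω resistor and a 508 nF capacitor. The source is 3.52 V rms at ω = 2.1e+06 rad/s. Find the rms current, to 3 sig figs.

X_C = 1/(ωC) = 0.937 Ω
Z = 9.00 − j0.937 Ω
|Z| = √(9.00² + 0.937²) = 9.05 Ω
I = V/|Z| = 3.52/9.05 = 389 mA

389 mA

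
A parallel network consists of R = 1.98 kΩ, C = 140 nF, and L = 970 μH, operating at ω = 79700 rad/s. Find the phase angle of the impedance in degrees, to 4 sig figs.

X_L = ωL = 77.31 Ω
X_C = 1/(ωC) = 89.62 Ω
Parallel: admittances add. Y = 1/R + 1/(jωL) + jωC
Y = (0.0005051 − j0.001777) S
|Y| = 0.001847 S → |Z| = 1/|Y| = 541.3 Ω, ∠Z = −∠Y = 74.13°

74.13°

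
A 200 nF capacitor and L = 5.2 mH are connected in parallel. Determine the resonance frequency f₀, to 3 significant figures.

ω₀ = 1/√(LC) = 1/√(0.0052 × 2e-07) = 31010 rad/s
f₀ = ω₀/(2π) = 4.94 kHz

4.94 kHz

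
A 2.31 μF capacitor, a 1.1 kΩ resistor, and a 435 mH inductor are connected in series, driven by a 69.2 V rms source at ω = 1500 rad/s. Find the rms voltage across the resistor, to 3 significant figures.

X_L = ωL = 652 Ω
X_C = 1/(ωC) = 289 Ω
Net reactance X = X_L − X_C = 364 Ω
Z = 1100 + j364 Ω
|Z| = √(1100² + 364²) = 1160 Ω
I = V/|Z| = 59.7 mA
V_R = I·|Z_R| = 0.0597 × 1100 = 65.7 V

65.7 V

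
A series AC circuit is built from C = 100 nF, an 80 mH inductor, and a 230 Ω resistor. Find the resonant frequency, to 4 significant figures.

1.779 kHz

ω₀ = 1/√(LC) = 1/√(0.08 × 1e-07) = 11180 rad/s
f₀ = ω₀/(2π) = 1.779 kHz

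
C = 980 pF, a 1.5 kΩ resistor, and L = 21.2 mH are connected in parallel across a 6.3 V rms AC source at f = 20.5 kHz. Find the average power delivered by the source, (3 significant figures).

ω = 2πf = 128800 rad/s
X_L = ωL = 2730 Ω
X_C = 1/(ωC) = 7920 Ω
Parallel: admittances add. Y = 1/R + 1/(jωL) + jωC
Y = (0.000667 − j0.000240) S
|Y| = 0.000709 S → |Z| = 1/|Y| = 1410 Ω, ∠Z = −∠Y = 19.8°
I = V/|Z| = 4.46 mA
P = VI cos φ = 6.3 × 0.00446 × cos(19.8°) = 26.5 mW

26.5 mW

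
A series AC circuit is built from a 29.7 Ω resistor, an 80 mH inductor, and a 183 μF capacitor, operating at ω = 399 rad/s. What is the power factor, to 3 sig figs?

X_L = ωL = 31.9 Ω
X_C = 1/(ωC) = 13.7 Ω
Net reactance X = X_L − X_C = 18.2 Ω
Z = 29.7 + j18.2 Ω
|Z| = √(29.7² + 18.2²) = 34.8 Ω
∠Z = arctan(18.2/29.7) = 31.5°
cos φ = cos(31.5°) = 0.852

0.852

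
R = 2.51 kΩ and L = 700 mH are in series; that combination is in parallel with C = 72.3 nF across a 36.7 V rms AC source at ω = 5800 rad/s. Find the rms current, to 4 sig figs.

9.730 mA

X_L = ωL = 4060 Ω
X_C = 1/(ωC) = 2385 Ω
Branch 1 (R+jX_L): Z₁ = 2510 + j4060 Ω, |Z₁| = 4773 Ω
Branch 2 (−jX_C): Z₂ = −j2385 Ω
Parallel: Z = Z₁Z₂/(Z₁+Z₂), |Z| = 3772 Ω, ∠Z = -65.45°
I = V/|Z| = 36.7/3772 = 9.730 mA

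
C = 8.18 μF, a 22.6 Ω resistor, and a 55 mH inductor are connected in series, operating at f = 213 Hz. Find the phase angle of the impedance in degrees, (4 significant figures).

-38.13°

ω = 2πf = 1338 rad/s
X_L = ωL = 73.61 Ω
X_C = 1/(ωC) = 91.35 Ω
Net reactance X = X_L − X_C = -17.74 Ω
Z = 22.60 − j17.74 Ω
|Z| = √(22.60² + 17.74²) = 28.73 Ω
∠Z = arctan(-17.74/22.60) = -38.13°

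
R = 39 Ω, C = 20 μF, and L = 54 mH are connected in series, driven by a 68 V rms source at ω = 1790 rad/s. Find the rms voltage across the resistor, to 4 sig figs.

33.56 V

X_L = ωL = 96.66 Ω
X_C = 1/(ωC) = 27.93 Ω
Net reactance X = X_L − X_C = 68.73 Ω
Z = 39.00 + j68.73 Ω
|Z| = √(39.00² + 68.73²) = 79.02 Ω
I = V/|Z| = 860.5 mA
V_R = I·|Z_R| = 0.8605 × 39.00 = 33.56 V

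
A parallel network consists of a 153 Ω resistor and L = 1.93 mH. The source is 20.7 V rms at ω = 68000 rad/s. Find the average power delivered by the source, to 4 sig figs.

2.801 W

X_L = ωL = 131.2 Ω
Parallel: admittances add. Y = 1/R + 1/(jωL)
Y = (0.006536 − j0.007620) S
|Y| = 0.01004 S → |Z| = 1/|Y| = 99.61 Ω, ∠Z = −∠Y = 49.38°
I = V/|Z| = 207.8 mA
P = VI cos φ = 20.7 × 0.2078 × cos(49.38°) = 2.801 W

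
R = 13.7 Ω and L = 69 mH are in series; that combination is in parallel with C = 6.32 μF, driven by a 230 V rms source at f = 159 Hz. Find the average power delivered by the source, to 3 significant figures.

ω = 2πf = 999.0 rad/s
X_L = ωL = 68.9 Ω
X_C = 1/(ωC) = 158 Ω
Branch 1 (R+jX_L): Z₁ = 13.7 + j68.9 Ω, |Z₁| = 70.3 Ω
Branch 2 (−jX_C): Z₂ = −j158 Ω
Parallel: Z = Z₁Z₂/(Z₁+Z₂), |Z| = 123 Ω, ∠Z = 70.1°
I = V/|Z| = 1.87 A
P = VI cos φ = 230 × 1.87 × cos(70.1°) = 147 W

147 W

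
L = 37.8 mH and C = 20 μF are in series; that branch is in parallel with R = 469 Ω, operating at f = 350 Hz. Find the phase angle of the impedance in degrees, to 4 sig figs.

ω = 2πf = 2199 rad/s
X_L = ωL = 83.13 Ω
X_C = 1/(ωC) = 22.74 Ω
Branch 1: Z₁ = R = 469.0 Ω
Branch 2 (series LC): Z₂ = j(X_L − X_C) = j60.39 Ω
Parallel: Z = Z₁Z₂/(Z₁+Z₂), |Z| = 59.90 Ω, ∠Z = 82.66°

82.66°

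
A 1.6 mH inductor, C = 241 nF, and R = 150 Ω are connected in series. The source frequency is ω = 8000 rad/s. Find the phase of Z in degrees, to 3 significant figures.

X_L = ωL = 12.8 Ω
X_C = 1/(ωC) = 519 Ω
Net reactance X = X_L − X_C = -506 Ω
Z = 150 − j506 Ω
|Z| = √(150² + 506²) = 528 Ω
∠Z = arctan(-506/150) = -73.5°

-73.5°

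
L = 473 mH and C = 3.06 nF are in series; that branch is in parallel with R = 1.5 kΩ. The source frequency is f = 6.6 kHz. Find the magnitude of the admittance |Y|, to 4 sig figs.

ω = 2πf = 41470 rad/s
X_L = ωL = 19610 Ω
X_C = 1/(ωC) = 7881 Ω
Branch 1: Z₁ = R = 1500 Ω
Branch 2 (series LC): Z₂ = j(X_L − X_C) = j11730 Ω
Parallel: Z = Z₁Z₂/(Z₁+Z₂), |Z| = 1488 Ω, ∠Z = 7.285°
|Y| = 1/|Z| = 672.1 μS

672.1 μS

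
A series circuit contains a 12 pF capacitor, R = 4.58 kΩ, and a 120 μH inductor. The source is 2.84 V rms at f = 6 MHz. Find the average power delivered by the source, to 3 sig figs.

1.40 mW

ω = 2πf = 3.77e+07 rad/s
X_L = ωL = 4520 Ω
X_C = 1/(ωC) = 2210 Ω
Net reactance X = X_L − X_C = 2310 Ω
Z = 4580 + j2310 Ω
|Z| = √(4580² + 2310²) = 5130 Ω
∠Z = arctan(2310/4580) = 26.8°
I = V/|Z| = 553 μA
P = VI cos φ = 2.84 × 0.000553 × cos(26.8°) = 1.40 mW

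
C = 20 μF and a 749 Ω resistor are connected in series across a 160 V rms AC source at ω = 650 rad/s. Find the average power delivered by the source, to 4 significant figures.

X_C = 1/(ωC) = 76.92 Ω
Z = 749.0 − j76.92 Ω
|Z| = √(749.0² + 76.92²) = 752.9 Ω
∠Z = arctan(-76.92/749.0) = -5.864°
I = V/|Z| = 212.5 mA
P = VI cos φ = 160 × 0.2125 × cos(-5.864°) = 33.82 W

33.82 W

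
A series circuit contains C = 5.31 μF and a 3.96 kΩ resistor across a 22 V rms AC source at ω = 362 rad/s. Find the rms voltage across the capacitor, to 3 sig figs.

X_C = 1/(ωC) = 520 Ω
Z = 3960 − j520 Ω
|Z| = √(3960² + 520²) = 3990 Ω
I = V/|Z| = 5.51 mA
V_C = I·|Z_C| = 0.00551 × 520 = 2.87 V

2.87 V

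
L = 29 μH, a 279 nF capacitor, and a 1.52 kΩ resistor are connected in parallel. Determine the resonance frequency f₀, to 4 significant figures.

55.95 kHz

ω₀ = 1/√(LC) = 1/√(2.9e-05 × 2.79e-07) = 351600 rad/s
f₀ = ω₀/(2π) = 55.95 kHz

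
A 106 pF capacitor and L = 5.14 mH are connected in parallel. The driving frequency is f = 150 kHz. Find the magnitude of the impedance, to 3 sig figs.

9390 Ω

ω = 2πf = 942500 rad/s
X_L = ωL = 4840 Ω
X_C = 1/(ωC) = 10000 Ω
Parallel: admittances add. Y = 1/(jωL) + jωC
Y = (0 − j0.000107) S
|Y| = 0.000107 S → |Z| = 1/|Y| = 9390 Ω, ∠Z = −∠Y = 90.0°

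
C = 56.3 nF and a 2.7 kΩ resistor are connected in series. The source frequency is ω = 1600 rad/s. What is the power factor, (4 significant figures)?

0.2363

X_C = 1/(ωC) = 11100 Ω
Z = 2700 − j11100 Ω
|Z| = √(2700² + 11100²) = 11420 Ω
∠Z = arctan(-11100/2700) = -76.33°
cos φ = cos(-76.33°) = 0.2363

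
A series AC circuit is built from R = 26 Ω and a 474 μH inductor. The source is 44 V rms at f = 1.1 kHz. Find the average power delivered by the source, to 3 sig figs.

73.3 W

ω = 2πf = 6912 rad/s
X_L = ωL = 3.28 Ω
Z = 26.0 + j3.28 Ω
|Z| = √(26.0² + 3.28²) = 26.2 Ω
∠Z = arctan(3.28/26.0) = 7.18°
I = V/|Z| = 1.68 A
P = VI cos φ = 44 × 1.68 × cos(7.18°) = 73.3 W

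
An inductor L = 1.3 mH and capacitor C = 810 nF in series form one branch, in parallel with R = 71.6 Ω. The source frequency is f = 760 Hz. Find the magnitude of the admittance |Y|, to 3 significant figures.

14.5 mS

ω = 2πf = 4775 rad/s
X_L = ωL = 6.21 Ω
X_C = 1/(ωC) = 259 Ω
Branch 1: Z₁ = R = 71.6 Ω
Branch 2 (series LC): Z₂ = j(X_L − X_C) = −j252 Ω
Parallel: Z = Z₁Z₂/(Z₁+Z₂), |Z| = 68.9 Ω, ∠Z = -15.8°
|Y| = 1/|Z| = 14.5 mS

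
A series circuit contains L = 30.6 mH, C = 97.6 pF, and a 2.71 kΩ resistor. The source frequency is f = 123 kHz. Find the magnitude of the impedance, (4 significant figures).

ω = 2πf = 772800 rad/s
X_L = ωL = 23650 Ω
X_C = 1/(ωC) = 13260 Ω
Net reactance X = X_L − X_C = 10390 Ω
Z = 2710 + j10390 Ω
|Z| = √(2710² + 10390²) = 10740 Ω

10740 Ω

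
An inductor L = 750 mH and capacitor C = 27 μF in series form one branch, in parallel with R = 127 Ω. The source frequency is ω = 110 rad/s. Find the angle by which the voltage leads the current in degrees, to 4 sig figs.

X_L = ωL = 82.50 Ω
X_C = 1/(ωC) = 336.7 Ω
Branch 1: Z₁ = R = 127.0 Ω
Branch 2 (series LC): Z₂ = j(X_L − X_C) = −j254.2 Ω
Parallel: Z = Z₁Z₂/(Z₁+Z₂), |Z| = 113.6 Ω, ∠Z = -26.55°

-26.55°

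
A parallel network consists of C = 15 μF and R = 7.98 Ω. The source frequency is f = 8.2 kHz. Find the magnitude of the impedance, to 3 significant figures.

ω = 2πf = 51520 rad/s
X_C = 1/(ωC) = 1.29 Ω
Parallel: admittances add. Y = 1/R + jωC
Y = (0.125 + j0.773) S
|Y| = 0.783 S → |Z| = 1/|Y| = 1.28 Ω, ∠Z = −∠Y = -80.8°

1.28 Ω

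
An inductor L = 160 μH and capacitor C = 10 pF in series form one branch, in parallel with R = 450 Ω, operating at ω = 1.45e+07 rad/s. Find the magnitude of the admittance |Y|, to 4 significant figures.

X_L = ωL = 2320 Ω
X_C = 1/(ωC) = 6897 Ω
Branch 1: Z₁ = R = 450.0 Ω
Branch 2 (series LC): Z₂ = j(X_L − X_C) = −j4577 Ω
Parallel: Z = Z₁Z₂/(Z₁+Z₂), |Z| = 447.8 Ω, ∠Z = -5.616°
|Y| = 1/|Z| = 2.233 mS

2.233 mS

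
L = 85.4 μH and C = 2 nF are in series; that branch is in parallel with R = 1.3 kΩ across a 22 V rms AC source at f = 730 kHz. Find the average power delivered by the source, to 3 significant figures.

ω = 2πf = 4.587e+06 rad/s
X_L = ωL = 392 Ω
X_C = 1/(ωC) = 109 Ω
Branch 1: Z₁ = R = 1300 Ω
Branch 2 (series LC): Z₂ = j(X_L − X_C) = j283 Ω
Parallel: Z = Z₁Z₂/(Z₁+Z₂), |Z| = 276 Ω, ∠Z = 77.7°
I = V/|Z| = 79.6 mA
P = VI cos φ = 22 × 0.0796 × cos(77.7°) = 372 mW

372 mW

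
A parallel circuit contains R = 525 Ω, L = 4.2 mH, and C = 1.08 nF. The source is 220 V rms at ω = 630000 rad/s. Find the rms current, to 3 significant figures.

424 mA

X_L = ωL = 2650 Ω
X_C = 1/(ωC) = 1470 Ω
Parallel: admittances add. Y = 1/R + 1/(jωL) + jωC
Y = (0.00190 + j0.000302) S
|Y| = 0.00193 S → |Z| = 1/|Y| = 519 Ω, ∠Z = −∠Y = -9.02°
I = V/|Z| = 220/519 = 424 mA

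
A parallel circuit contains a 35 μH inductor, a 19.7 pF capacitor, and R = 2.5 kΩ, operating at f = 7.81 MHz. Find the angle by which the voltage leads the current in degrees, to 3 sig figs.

-43.9°

ω = 2πf = 4.907e+07 rad/s
X_L = ωL = 1720 Ω
X_C = 1/(ωC) = 1030 Ω
Parallel: admittances add. Y = 1/R + 1/(jωL) + jωC
Y = (0.000400 + j0.000384) S
|Y| = 0.000555 S → |Z| = 1/|Y| = 1800 Ω, ∠Z = −∠Y = -43.9°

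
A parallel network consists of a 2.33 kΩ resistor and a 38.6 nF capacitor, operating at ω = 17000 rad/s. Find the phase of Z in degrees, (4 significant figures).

-56.81°

X_C = 1/(ωC) = 1524 Ω
Parallel: admittances add. Y = 1/R + jωC
Y = (0.0004292 + j0.0006562) S
|Y| = 0.0007841 S → |Z| = 1/|Y| = 1275 Ω, ∠Z = −∠Y = -56.81°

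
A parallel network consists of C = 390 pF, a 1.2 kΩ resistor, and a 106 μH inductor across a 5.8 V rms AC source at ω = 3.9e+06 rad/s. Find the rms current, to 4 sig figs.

X_L = ωL = 413.4 Ω
X_C = 1/(ωC) = 657.5 Ω
Parallel: admittances add. Y = 1/R + 1/(jωL) + jωC
Y = (0.0008333 − j0.0008980) S
|Y| = 0.001225 S → |Z| = 1/|Y| = 816.3 Ω, ∠Z = −∠Y = 47.14°
I = V/|Z| = 5.8/816.3 = 7.105 mA

7.105 mA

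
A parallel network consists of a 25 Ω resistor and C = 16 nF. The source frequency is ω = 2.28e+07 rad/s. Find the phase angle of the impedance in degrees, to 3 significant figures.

X_C = 1/(ωC) = 2.74 Ω
Parallel: admittances add. Y = 1/R + jωC
Y = (0.0400 + j0.365) S
|Y| = 0.367 S → |Z| = 1/|Y| = 2.72 Ω, ∠Z = −∠Y = -83.7°

-83.7°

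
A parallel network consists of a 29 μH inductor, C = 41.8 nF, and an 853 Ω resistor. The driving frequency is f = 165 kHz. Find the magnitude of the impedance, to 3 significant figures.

ω = 2πf = 1.037e+06 rad/s
X_L = ωL = 30.1 Ω
X_C = 1/(ωC) = 23.1 Ω
Parallel: admittances add. Y = 1/R + 1/(jωL) + jωC
Y = (0.00117 + j0.0101) S
|Y| = 0.0101 S → |Z| = 1/|Y| = 98.6 Ω, ∠Z = −∠Y = -83.4°

98.6 Ω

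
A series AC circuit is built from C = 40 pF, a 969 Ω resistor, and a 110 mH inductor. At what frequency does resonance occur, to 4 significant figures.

75.87 kHz

ω₀ = 1/√(LC) = 1/√(0.11 × 4e-11) = 476700 rad/s
f₀ = ω₀/(2π) = 75.87 kHz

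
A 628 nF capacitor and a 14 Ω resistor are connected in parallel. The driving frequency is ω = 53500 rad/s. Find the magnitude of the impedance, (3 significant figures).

X_C = 1/(ωC) = 29.8 Ω
Parallel: admittances add. Y = 1/R + jωC
Y = (0.0714 + j0.0336) S
|Y| = 0.0789 S → |Z| = 1/|Y| = 12.7 Ω, ∠Z = −∠Y = -25.2°

12.7 Ω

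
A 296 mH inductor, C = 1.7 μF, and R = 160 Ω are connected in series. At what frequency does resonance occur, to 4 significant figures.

224.4 Hz

ω₀ = 1/√(LC) = 1/√(0.296 × 1.7e-06) = 1410 rad/s
f₀ = ω₀/(2π) = 224.4 Hz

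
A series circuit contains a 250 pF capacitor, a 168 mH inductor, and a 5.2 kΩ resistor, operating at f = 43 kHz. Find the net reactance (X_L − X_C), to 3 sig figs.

30600 Ω

ω = 2πf = 270200 rad/s
X_L = ωL = 45400 Ω
X_C = 1/(ωC) = 14800 Ω
X = 45400 − 14800 = 30600 Ω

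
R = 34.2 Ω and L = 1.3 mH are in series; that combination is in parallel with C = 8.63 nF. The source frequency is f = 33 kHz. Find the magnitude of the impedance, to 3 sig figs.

521 Ω

ω = 2πf = 207300 rad/s
X_L = ωL = 270 Ω
X_C = 1/(ωC) = 559 Ω
Branch 1 (R+jX_L): Z₁ = 34.2 + j270 Ω, |Z₁| = 272 Ω
Branch 2 (−jX_C): Z₂ = −j559 Ω
Parallel: Z = Z₁Z₂/(Z₁+Z₂), |Z| = 521 Ω, ∠Z = 76.0°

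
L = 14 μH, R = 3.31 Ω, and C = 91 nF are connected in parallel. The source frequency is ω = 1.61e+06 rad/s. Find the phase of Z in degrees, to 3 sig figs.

X_L = ωL = 22.5 Ω
X_C = 1/(ωC) = 6.83 Ω
Parallel: admittances add. Y = 1/R + 1/(jωL) + jωC
Y = (0.302 + j0.102) S
|Y| = 0.319 S → |Z| = 1/|Y| = 3.14 Ω, ∠Z = −∠Y = -18.7°

-18.7°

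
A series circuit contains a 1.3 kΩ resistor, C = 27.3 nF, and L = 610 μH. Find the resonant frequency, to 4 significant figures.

39.00 kHz

ω₀ = 1/√(LC) = 1/√(0.00061 × 2.73e-08) = 245000 rad/s
f₀ = ω₀/(2π) = 39.00 kHz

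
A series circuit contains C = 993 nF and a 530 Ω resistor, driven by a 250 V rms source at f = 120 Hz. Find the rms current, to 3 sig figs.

ω = 2πf = 754.0 rad/s
X_C = 1/(ωC) = 1340 Ω
Z = 530 − j1340 Ω
|Z| = √(530² + 1340²) = 1440 Ω
I = V/|Z| = 250/1440 = 174 mA

174 mA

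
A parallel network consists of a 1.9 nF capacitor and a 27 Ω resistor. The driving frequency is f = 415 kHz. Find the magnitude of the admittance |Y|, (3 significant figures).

37.4 mS

ω = 2πf = 2.608e+06 rad/s
X_C = 1/(ωC) = 202 Ω
Parallel: admittances add. Y = 1/R + jωC
Y = (0.0370 + j0.00495) S
|Y| = 0.0374 S → |Z| = 1/|Y| = 26.8 Ω, ∠Z = −∠Y = -7.62°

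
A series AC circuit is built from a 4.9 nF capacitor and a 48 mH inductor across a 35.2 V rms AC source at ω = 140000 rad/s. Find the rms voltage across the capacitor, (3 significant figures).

9.75 V

X_L = ωL = 6720 Ω
X_C = 1/(ωC) = 1460 Ω
Net reactance X = X_L − X_C = 5260 Ω
Z = j5260 Ω
|Z| = √(0² + 5260²) = 5260 Ω
I = V/|Z| = 6.69 mA
V_C = I·|Z_C| = 0.00669 × 1460 = 9.75 V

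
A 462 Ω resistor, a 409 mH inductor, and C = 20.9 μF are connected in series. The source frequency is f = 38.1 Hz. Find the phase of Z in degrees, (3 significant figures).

ω = 2πf = 239.4 rad/s
X_L = ωL = 97.9 Ω
X_C = 1/(ωC) = 200 Ω
Net reactance X = X_L − X_C = -102 Ω
Z = 462 − j102 Ω
|Z| = √(462² + 102²) = 473 Ω
∠Z = arctan(-102/462) = -12.4°

-12.4°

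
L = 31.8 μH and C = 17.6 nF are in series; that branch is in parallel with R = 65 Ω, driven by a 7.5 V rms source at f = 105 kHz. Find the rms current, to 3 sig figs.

ω = 2πf = 659700 rad/s
X_L = ωL = 21.0 Ω
X_C = 1/(ωC) = 86.1 Ω
Branch 1: Z₁ = R = 65.0 Ω
Branch 2 (series LC): Z₂ = j(X_L − X_C) = −j65.1 Ω
Parallel: Z = Z₁Z₂/(Z₁+Z₂), |Z| = 46.0 Ω, ∠Z = -44.9°
I = V/|Z| = 7.5/46.0 = 163 mA

163 mA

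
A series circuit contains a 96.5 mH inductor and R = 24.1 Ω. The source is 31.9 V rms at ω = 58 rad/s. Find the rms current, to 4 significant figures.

1.289 A

X_L = ωL = 5.597 Ω
Z = 24.10 + j5.597 Ω
|Z| = √(24.10² + 5.597²) = 24.74 Ω
I = V/|Z| = 31.9/24.74 = 1.289 A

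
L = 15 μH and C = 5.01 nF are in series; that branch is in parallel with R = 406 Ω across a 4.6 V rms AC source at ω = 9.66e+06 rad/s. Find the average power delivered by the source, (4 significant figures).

52.12 mW

X_L = ωL = 144.9 Ω
X_C = 1/(ωC) = 20.66 Ω
Branch 1: Z₁ = R = 406.0 Ω
Branch 2 (series LC): Z₂ = j(X_L − X_C) = j124.2 Ω
Parallel: Z = Z₁Z₂/(Z₁+Z₂), |Z| = 118.8 Ω, ∠Z = 72.99°
I = V/|Z| = 38.72 mA
P = VI cos φ = 4.6 × 0.03872 × cos(72.99°) = 52.12 mW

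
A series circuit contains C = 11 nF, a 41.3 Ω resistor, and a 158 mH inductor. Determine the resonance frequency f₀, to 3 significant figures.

ω₀ = 1/√(LC) = 1/√(0.158 × 1.1e-08) = 23990 rad/s
f₀ = ω₀/(2π) = 3.82 kHz

3.82 kHz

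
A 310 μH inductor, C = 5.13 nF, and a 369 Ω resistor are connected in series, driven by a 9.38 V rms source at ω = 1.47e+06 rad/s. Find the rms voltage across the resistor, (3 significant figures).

7.06 V

X_L = ωL = 456 Ω
X_C = 1/(ωC) = 133 Ω
Net reactance X = X_L − X_C = 323 Ω
Z = 369 + j323 Ω
|Z| = √(369² + 323²) = 490 Ω
I = V/|Z| = 19.1 mA
V_R = I·|Z_R| = 0.0191 × 369 = 7.06 V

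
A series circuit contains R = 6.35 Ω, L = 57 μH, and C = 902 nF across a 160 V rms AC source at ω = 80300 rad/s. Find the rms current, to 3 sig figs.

X_L = ωL = 4.58 Ω
X_C = 1/(ωC) = 13.8 Ω
Net reactance X = X_L − X_C = -9.23 Ω
Z = 6.35 − j9.23 Ω
|Z| = √(6.35² + 9.23²) = 11.2 Ω
I = V/|Z| = 160/11.2 = 14.3 A

14.3 A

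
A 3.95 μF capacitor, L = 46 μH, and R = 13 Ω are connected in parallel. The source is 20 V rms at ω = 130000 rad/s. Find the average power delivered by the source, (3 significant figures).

30.8 W

X_L = ωL = 5.98 Ω
X_C = 1/(ωC) = 1.95 Ω
Parallel: admittances add. Y = 1/R + 1/(jωL) + jωC
Y = (0.0769 + j0.346) S
|Y| = 0.355 S → |Z| = 1/|Y| = 2.82 Ω, ∠Z = −∠Y = -77.5°
I = V/|Z| = 7.09 A
P = VI cos φ = 20 × 7.09 × cos(-77.5°) = 30.8 W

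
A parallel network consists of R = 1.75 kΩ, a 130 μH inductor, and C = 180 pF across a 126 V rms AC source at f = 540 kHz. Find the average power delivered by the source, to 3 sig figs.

9.07 W

ω = 2πf = 3.393e+06 rad/s
X_L = ωL = 441 Ω
X_C = 1/(ωC) = 1640 Ω
Parallel: admittances add. Y = 1/R + 1/(jωL) + jωC
Y = (0.000571 − j0.00166) S
|Y| = 0.00175 S → |Z| = 1/|Y| = 571 Ω, ∠Z = −∠Y = 71.0°
I = V/|Z| = 221 mA
P = VI cos φ = 126 × 0.221 × cos(71.0°) = 9.07 W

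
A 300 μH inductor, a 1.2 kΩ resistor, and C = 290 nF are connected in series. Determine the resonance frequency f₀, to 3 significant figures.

ω₀ = 1/√(LC) = 1/√(0.0003 × 2.9e-07) = 107200 rad/s
f₀ = ω₀/(2π) = 17.1 kHz

17.1 kHz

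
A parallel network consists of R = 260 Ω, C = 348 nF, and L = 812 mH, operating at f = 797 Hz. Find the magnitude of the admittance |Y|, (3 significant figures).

ω = 2πf = 5008 rad/s
X_L = ωL = 4070 Ω
X_C = 1/(ωC) = 574 Ω
Parallel: admittances add. Y = 1/R + 1/(jωL) + jωC
Y = (0.00385 + j0.00150) S
|Y| = 0.00413 S → |Z| = 1/|Y| = 242 Ω, ∠Z = −∠Y = -21.3°

4.13 mS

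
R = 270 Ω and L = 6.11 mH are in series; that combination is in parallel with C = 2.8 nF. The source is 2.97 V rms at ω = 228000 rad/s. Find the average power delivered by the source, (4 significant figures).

X_L = ωL = 1393 Ω
X_C = 1/(ωC) = 1566 Ω
Branch 1 (R+jX_L): Z₁ = 270.0 + j1393 Ω, |Z₁| = 1419 Ω
Branch 2 (−jX_C): Z₂ = −j1566 Ω
Parallel: Z = Z₁Z₂/(Z₁+Z₂), |Z| = 6928 Ω, ∠Z = 21.73°
I = V/|Z| = 428.7 μA
P = VI cos φ = 2.97 × 0.0004287 × cos(21.73°) = 1.183 mW

1.183 mW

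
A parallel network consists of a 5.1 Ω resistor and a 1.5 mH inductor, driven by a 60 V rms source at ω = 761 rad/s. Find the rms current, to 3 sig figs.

X_L = ωL = 1.14 Ω
Parallel: admittances add. Y = 1/R + 1/(jωL)
Y = (0.196 − j0.876) S
|Y| = 0.898 S → |Z| = 1/|Y| = 1.11 Ω, ∠Z = −∠Y = 77.4°
I = V/|Z| = 60/1.11 = 53.9 A

53.9 A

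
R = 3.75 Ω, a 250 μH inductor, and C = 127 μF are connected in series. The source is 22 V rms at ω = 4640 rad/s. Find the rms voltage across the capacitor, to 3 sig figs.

9.86 V

X_L = ωL = 1.16 Ω
X_C = 1/(ωC) = 1.70 Ω
Net reactance X = X_L − X_C = -0.537 Ω
Z = 3.75 − j0.537 Ω
|Z| = √(3.75² + 0.537²) = 3.79 Ω
I = V/|Z| = 5.81 A
V_C = I·|Z_C| = 5.81 × 1.70 = 9.86 V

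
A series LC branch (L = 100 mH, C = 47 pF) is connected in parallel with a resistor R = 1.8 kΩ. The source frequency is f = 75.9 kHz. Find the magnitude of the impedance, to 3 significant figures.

ω = 2πf = 476900 rad/s
X_L = ωL = 47700 Ω
X_C = 1/(ωC) = 44600 Ω
Branch 1: Z₁ = R = 1800 Ω
Branch 2 (series LC): Z₂ = j(X_L − X_C) = j3070 Ω
Parallel: Z = Z₁Z₂/(Z₁+Z₂), |Z| = 1550 Ω, ∠Z = 30.3°

1550 Ω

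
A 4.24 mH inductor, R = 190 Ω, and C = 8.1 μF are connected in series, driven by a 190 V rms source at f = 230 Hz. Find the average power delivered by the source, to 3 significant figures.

ω = 2πf = 1445 rad/s
X_L = ωL = 6.13 Ω
X_C = 1/(ωC) = 85.4 Ω
Net reactance X = X_L − X_C = -79.3 Ω
Z = 190 − j79.3 Ω
|Z| = √(190² + 79.3²) = 206 Ω
∠Z = arctan(-79.3/190) = -22.7°
I = V/|Z| = 923 mA
P = VI cos φ = 190 × 0.923 × cos(-22.7°) = 162 W

162 W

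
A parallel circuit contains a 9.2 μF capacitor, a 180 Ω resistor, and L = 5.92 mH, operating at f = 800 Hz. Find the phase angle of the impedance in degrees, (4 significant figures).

ω = 2πf = 5027 rad/s
X_L = ωL = 29.76 Ω
X_C = 1/(ωC) = 21.62 Ω
Parallel: admittances add. Y = 1/R + 1/(jωL) + jωC
Y = (0.005556 + j0.01264) S
|Y| = 0.01381 S → |Z| = 1/|Y| = 72.43 Ω, ∠Z = −∠Y = -66.27°

-66.27°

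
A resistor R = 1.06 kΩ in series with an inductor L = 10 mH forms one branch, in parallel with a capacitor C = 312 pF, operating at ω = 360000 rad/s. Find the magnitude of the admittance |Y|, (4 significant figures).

X_L = ωL = 3600 Ω
X_C = 1/(ωC) = 8903 Ω
Branch 1 (R+jX_L): Z₁ = 1060 + j3600 Ω, |Z₁| = 3753 Ω
Branch 2 (−jX_C): Z₂ = −j8903 Ω
Parallel: Z = Z₁Z₂/(Z₁+Z₂), |Z| = 6178 Ω, ∠Z = 62.29°
|Y| = 1/|Z| = 161.9 μS

161.9 μS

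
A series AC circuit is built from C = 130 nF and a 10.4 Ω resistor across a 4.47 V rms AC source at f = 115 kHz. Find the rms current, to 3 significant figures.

ω = 2πf = 722600 rad/s
X_C = 1/(ωC) = 10.6 Ω
Z = 10.4 − j10.6 Ω
|Z| = √(10.4² + 10.6²) = 14.9 Ω
I = V/|Z| = 4.47/14.9 = 300 mA

300 mA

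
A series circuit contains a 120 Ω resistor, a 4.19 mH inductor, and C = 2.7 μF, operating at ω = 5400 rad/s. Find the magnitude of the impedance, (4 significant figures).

128.5 Ω

X_L = ωL = 22.63 Ω
X_C = 1/(ωC) = 68.59 Ω
Net reactance X = X_L − X_C = -45.96 Ω
Z = 120.0 − j45.96 Ω
|Z| = √(120.0² + 45.96²) = 128.5 Ω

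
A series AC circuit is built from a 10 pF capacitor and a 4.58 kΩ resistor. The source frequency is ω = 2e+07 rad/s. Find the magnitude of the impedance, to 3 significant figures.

X_C = 1/(ωC) = 5000 Ω
Z = 4580 − j5000 Ω
|Z| = √(4580² + 5000²) = 6780 Ω

6780 Ω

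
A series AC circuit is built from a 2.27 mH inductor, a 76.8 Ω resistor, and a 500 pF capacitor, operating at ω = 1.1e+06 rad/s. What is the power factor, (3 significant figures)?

0.112

X_L = ωL = 2500 Ω
X_C = 1/(ωC) = 1820 Ω
Net reactance X = X_L − X_C = 679 Ω
Z = 76.8 + j679 Ω
|Z| = √(76.8² + 679²) = 683 Ω
∠Z = arctan(679/76.8) = 83.5°
cos φ = cos(83.5°) = 0.112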